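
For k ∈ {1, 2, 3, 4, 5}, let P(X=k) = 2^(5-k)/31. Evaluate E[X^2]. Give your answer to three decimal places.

E[X^2] = Σ x^2·P(X=x)
 = 1·16/31 + 4·8/31 + 9·4/31 + 16·2/31 + 25·1/31
 = 16/31 + 32/31 + 36/31 + 32/31 + 25/31
 = 141/31

4.548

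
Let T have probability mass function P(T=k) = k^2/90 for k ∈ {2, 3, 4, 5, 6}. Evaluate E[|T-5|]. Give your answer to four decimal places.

E[|T-5|] = Σ |t-5|·P(T=t)
 = 3·2/45 + 2·1/10 + 1·8/45 + 0·5/18 + 1·2/5
 = 2/15 + 1/5 + 8/45 + 0 + 2/5
 = 41/45

0.9111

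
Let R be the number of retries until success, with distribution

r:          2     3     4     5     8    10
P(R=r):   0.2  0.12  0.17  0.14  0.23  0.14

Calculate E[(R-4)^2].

9.78

E[(R-4)^2] = Σ (r-4)^2·P(R=r)
 = 4·0.2 + 1·0.12 + 0·0.17 + 1·0.14 + 16·0.23 + 36·0.14
 = 0.8 + 0.12 + 0 + 0.14 + 3.68 + 5.04
 = 9.78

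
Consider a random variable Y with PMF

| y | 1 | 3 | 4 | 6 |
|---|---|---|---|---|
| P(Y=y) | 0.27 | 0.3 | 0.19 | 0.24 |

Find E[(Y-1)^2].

E[(Y-1)^2] = Σ (y-1)^2·P(Y=y)
 = 0·0.27 + 4·0.3 + 9·0.19 + 25·0.24
 = 0 + 1.2 + 1.71 + 6
 = 8.91

8.91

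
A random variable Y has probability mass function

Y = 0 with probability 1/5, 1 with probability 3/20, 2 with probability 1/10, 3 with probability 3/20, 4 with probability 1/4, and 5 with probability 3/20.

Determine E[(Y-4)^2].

5.25

E[(Y-4)^2] = Σ (y-4)^2·P(Y=y)
 = 16·1/5 + 9·3/20 + 4·1/10 + 1·3/20 + 0·1/4 + 1·3/20
 = 16/5 + 27/20 + 2/5 + 3/20 + 0 + 3/20
 = 21/4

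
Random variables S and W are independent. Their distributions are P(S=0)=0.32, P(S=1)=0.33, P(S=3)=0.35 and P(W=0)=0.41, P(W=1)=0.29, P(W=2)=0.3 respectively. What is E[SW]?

1.2282

E[SW] = Σ_s Σ_w sw · P(S=s)P(W=w)
 = 0·0.1312 + 0·0.0928 + 0·0.096 + 0·0.1353 + 1·0.0957 + 2·0.099 + 0·0.1435 + 3·0.1015 + 6·0.105
 = 0 + 0 + 0 + 0 + 0.0957 + 0.198 + 0 + 0.3045 + 0.63
 = 1.2282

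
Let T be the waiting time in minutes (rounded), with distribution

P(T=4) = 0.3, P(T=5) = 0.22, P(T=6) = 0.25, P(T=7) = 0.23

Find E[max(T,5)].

E[max(T,5)] = Σ max(t,5)·P(T=t)
 = 5·0.3 + 5·0.22 + 6·0.25 + 7·0.23
 = 1.5 + 1.1 + 1.5 + 1.61
 = 5.71

5.71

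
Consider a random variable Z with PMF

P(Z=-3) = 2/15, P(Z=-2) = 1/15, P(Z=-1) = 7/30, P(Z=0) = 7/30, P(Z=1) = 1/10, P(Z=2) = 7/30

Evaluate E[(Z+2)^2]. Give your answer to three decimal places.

E[(Z+2)^2] = Σ (z+2)^2·P(Z=z)
 = 1·2/15 + 0·1/15 + 1·7/30 + 4·7/30 + 9·1/10 + 16·7/30
 = 2/15 + 0 + 7/30 + 14/15 + 9/10 + 56/15
 = 89/15

5.933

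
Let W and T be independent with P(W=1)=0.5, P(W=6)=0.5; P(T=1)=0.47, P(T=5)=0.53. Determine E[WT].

E[WT] = Σ_w Σ_t wt · P(W=w)P(T=t)
 = 1·0.235 + 5·0.265 + 6·0.235 + 30·0.265
 = 0.235 + 1.325 + 1.41 + 7.95
 = 10.92

10.92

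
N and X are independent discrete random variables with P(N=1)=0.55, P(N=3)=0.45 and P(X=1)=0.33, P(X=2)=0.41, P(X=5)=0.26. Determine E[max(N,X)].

E[max(N,X)] = Σ_n Σ_x max(n,x) · P(N=n)P(X=x)
 = 1·0.1815 + 2·0.2255 + 5·0.143 + 3·0.1485 + 3·0.1845 + 5·0.117
 = 0.1815 + 0.451 + 0.715 + 0.4455 + 0.5535 + 0.585
 = 2.9315

2.9315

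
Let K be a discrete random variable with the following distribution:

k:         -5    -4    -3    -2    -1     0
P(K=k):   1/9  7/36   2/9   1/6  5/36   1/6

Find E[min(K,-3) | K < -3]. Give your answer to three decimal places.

-4.364

P(K < -3) = 1/9 + 7/36 = 11/36.
E[min(K,-3) | K < -3] = [(-5)·1/9 + (-4)·7/36] / (11/36)
 = -4/3 / (11/36)
 = -48/11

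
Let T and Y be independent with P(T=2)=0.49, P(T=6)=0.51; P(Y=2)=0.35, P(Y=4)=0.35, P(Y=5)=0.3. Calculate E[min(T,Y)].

E[min(T,Y)] = Σ_t Σ_y min(t,y) · P(T=t)P(Y=y)
 = 2·0.1715 + 2·0.1715 + 2·0.147 + 2·0.1785 + 4·0.1785 + 5·0.153
 = 0.343 + 0.343 + 0.294 + 0.357 + 0.714 + 0.765
 = 2.816

2.816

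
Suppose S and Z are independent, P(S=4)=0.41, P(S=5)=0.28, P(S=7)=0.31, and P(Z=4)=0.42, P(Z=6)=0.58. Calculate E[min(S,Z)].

4.522

E[min(S,Z)] = Σ_s Σ_z min(s,z) · P(S=s)P(Z=z)
 = 4·0.1722 + 4·0.2378 + 4·0.1176 + 5·0.1624 + 4·0.1302 + 6·0.1798
 = 0.6888 + 0.9512 + 0.4704 + 0.812 + 0.5208 + 1.0788
 = 4.522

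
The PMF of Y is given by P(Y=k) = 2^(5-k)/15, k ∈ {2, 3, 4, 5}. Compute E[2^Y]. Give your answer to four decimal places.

E[2^Y] = Σ 2^y·P(Y=y)
 = 4·8/15 + 8·4/15 + 16·2/15 + 32·1/15
 = 32/15 + 32/15 + 32/15 + 32/15
 = 128/15

8.5333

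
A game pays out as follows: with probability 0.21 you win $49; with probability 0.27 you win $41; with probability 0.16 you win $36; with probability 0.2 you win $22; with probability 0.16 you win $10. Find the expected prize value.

33.12

E[payout] = 49·0.21 + 41·0.27 + 36·0.16 + 22·0.2 + 10·0.16
 = 10.29 + 11.07 + 5.76 + 4.4 + 1.6
 = 33.12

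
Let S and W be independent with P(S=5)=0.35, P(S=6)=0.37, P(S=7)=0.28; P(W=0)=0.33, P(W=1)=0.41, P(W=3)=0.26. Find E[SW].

E[SW] = Σ_s Σ_w sw · P(S=s)P(W=w)
 = 0·0.1155 + 5·0.1435 + 15·0.091 + 0·0.1221 + 6·0.1517 + 18·0.0962 + 0·0.0924 + 7·0.1148 + 21·0.0728
 = 0 + 0.7175 + 1.365 + 0 + 0.9102 + 1.7316 + 0 + 0.8036 + 1.5288
 = 7.0567

7.0567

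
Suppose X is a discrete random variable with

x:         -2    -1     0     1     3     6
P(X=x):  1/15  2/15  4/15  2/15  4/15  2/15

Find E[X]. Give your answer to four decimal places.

1.4667

E[X] = Σ x·P(X=x)
 = (-2)·1/15 + (-1)·2/15 + 0·4/15 + 1·2/15 + 3·4/15 + 6·2/15
 = (-2/15) + (-2/15) + 0 + 2/15 + 4/5 + 4/5
 = 22/15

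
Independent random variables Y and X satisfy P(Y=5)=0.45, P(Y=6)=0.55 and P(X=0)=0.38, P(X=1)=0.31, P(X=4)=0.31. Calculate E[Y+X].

7.1

E[Y+X] = Σ_y Σ_x (y+x) · P(Y=y)P(X=x)
 = 5·0.171 + 6·0.1395 + 9·0.1395 + 6·0.209 + 7·0.1705 + 10·0.1705
 = 0.855 + 0.837 + 1.2555 + 1.254 + 1.1935 + 1.705
 = 7.1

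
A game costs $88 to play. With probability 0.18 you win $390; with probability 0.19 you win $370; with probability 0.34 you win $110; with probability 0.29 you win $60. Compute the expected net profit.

107.3

E[payout] = 390·0.18 + 370·0.19 + 110·0.34 + 60·0.29
 = 70.2 + 70.3 + 37.4 + 17.4
 = 195.3
Net = 195.3 - 88 = 107.3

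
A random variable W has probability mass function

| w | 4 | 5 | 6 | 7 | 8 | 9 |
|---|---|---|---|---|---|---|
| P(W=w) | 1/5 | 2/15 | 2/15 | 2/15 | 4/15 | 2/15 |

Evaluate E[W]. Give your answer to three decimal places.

E[W] = Σ w·P(W=w)
 = 4·1/5 + 5·2/15 + 6·2/15 + 7·2/15 + 8·4/15 + 9·2/15
 = 4/5 + 2/3 + 4/5 + 14/15 + 32/15 + 6/5
 = 98/15

6.533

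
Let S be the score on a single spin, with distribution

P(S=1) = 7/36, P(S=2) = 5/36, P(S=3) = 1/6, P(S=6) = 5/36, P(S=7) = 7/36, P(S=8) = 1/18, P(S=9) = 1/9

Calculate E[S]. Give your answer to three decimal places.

4.611

E[S] = Σ s·P(S=s)
 = 1·7/36 + 2·5/36 + 3·1/6 + 6·5/36 + 7·7/36 + 8·1/18 + 9·1/9
 = 7/36 + 5/18 + 1/2 + 5/6 + 49/36 + 4/9 + 1
 = 83/18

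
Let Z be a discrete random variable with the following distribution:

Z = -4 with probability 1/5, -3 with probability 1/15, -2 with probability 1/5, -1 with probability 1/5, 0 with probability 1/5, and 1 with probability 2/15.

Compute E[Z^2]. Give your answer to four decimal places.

4.9333

E[Z^2] = Σ z^2·P(Z=z)
 = 16·1/5 + 9·1/15 + 4·1/5 + 1·1/5 + 0·1/5 + 1·2/15
 = 16/5 + 3/5 + 4/5 + 1/5 + 0 + 2/15
 = 74/15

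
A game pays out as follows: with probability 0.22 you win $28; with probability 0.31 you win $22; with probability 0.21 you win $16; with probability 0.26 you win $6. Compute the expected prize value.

17.9

E[payout] = 28·0.22 + 22·0.31 + 16·0.21 + 6·0.26
 = 6.16 + 6.82 + 3.36 + 1.56
 = 17.9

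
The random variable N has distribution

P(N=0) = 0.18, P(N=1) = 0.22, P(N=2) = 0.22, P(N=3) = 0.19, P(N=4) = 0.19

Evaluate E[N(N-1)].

3.86

E[N(N-1)] = Σ n(n-1)·P(N=n)
 = 0·0.18 + 0·0.22 + 2·0.22 + 6·0.19 + 12·0.19
 = 0 + 0 + 0.44 + 1.14 + 2.28
 = 3.86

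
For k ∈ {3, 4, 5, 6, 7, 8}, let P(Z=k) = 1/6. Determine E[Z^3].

E[Z^3] = Σ z^3·P(Z=z)
 = 27·1/6 + 64·1/6 + 125·1/6 + 216·1/6 + 343·1/6 + 512·1/6
 = 9/2 + 32/3 + 125/6 + 36 + 343/6 + 256/3
 = 429/2

214.5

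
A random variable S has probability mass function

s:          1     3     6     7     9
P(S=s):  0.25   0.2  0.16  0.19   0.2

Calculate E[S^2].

E[S^2] = Σ s^2·P(S=s)
 = 1·0.25 + 9·0.2 + 36·0.16 + 49·0.19 + 81·0.2
 = 0.25 + 1.8 + 5.76 + 9.31 + 16.2
 = 33.32

33.32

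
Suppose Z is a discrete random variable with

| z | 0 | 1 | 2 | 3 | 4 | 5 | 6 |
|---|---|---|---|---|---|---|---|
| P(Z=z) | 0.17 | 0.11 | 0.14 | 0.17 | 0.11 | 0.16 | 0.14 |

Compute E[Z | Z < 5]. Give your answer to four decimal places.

1.9143

P(Z < 5) = 0.17 + 0.11 + 0.14 + 0.17 + 0.11 = 0.7.
E[Z | Z < 5] = [0·0.17 + 1·0.11 + 2·0.14 + 3·0.17 + 4·0.11] / 0.7
 = 1.34 / 0.7
 = 67/35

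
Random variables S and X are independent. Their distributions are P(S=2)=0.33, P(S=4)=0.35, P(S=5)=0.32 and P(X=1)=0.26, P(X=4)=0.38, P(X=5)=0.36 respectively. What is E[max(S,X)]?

E[max(S,X)] = Σ_s Σ_x max(s,x) · P(S=s)P(X=x)
 = 2·0.0858 + 4·0.1254 + 5·0.1188 + 4·0.091 + 4·0.133 + 5·0.126 + 5·0.0832 + 5·0.1216 + 5·0.1152
 = 0.1716 + 0.5016 + 0.594 + 0.364 + 0.532 + 0.63 + 0.416 + 0.608 + 0.576
 = 4.3932

4.3932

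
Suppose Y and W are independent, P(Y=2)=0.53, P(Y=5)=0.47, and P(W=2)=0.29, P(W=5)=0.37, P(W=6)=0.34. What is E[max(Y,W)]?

E[max(Y,W)] = Σ_y Σ_w max(y,w) · P(Y=y)P(W=w)
 = 2·0.1537 + 5·0.1961 + 6·0.1802 + 5·0.1363 + 5·0.1739 + 6·0.1598
 = 0.3074 + 0.9805 + 1.0812 + 0.6815 + 0.8695 + 0.9588
 = 4.8789

4.8789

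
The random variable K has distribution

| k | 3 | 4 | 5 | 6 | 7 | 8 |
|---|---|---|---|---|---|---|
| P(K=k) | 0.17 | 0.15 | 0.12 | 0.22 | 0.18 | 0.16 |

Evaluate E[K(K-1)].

28.34

E[K(K-1)] = Σ k(k-1)·P(K=k)
 = 6·0.17 + 12·0.15 + 20·0.12 + 30·0.22 + 42·0.18 + 56·0.16
 = 1.02 + 1.8 + 2.4 + 6.6 + 7.56 + 8.96
 = 28.34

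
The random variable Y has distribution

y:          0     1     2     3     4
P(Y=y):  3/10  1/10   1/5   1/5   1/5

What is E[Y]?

E[Y] = Σ y·P(Y=y)
 = 0·3/10 + 1·1/10 + 2·1/5 + 3·1/5 + 4·1/5
 = 0 + 1/10 + 2/5 + 3/5 + 4/5
 = 19/10

1.9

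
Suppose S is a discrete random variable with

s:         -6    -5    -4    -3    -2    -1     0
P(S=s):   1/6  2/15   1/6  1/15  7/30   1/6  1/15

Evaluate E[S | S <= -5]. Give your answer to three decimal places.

-5.556

P(S <= -5) = 1/6 + 2/15 = 3/10.
E[S | S <= -5] = [(-6)·1/6 + (-5)·2/15] / (3/10)
 = -5/3 / (3/10)
 = -50/9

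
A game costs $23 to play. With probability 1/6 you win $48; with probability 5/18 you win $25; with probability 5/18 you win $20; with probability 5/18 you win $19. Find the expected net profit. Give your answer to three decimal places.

2.778

E[payout] = 48·1/6 + 25·5/18 + 20·5/18 + 19·5/18
 = 8 + 125/18 + 50/9 + 95/18
 = 232/9
Net = 232/9 - 23 = 25/9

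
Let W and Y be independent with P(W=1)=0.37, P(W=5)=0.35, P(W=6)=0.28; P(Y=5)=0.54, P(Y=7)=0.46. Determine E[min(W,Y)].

E[min(W,Y)] = Σ_w Σ_y min(w,y) · P(W=w)P(Y=y)
 = 1·0.1998 + 1·0.1702 + 5·0.189 + 5·0.161 + 5·0.1512 + 6·0.1288
 = 0.1998 + 0.1702 + 0.945 + 0.805 + 0.756 + 0.7728
 = 3.6488

3.6488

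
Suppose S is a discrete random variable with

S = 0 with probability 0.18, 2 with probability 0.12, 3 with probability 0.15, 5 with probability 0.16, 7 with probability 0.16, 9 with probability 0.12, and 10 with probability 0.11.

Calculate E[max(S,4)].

5.9

E[max(S,4)] = Σ max(s,4)·P(S=s)
 = 4·0.18 + 4·0.12 + 4·0.15 + 5·0.16 + 7·0.16 + 9·0.12 + 10·0.11
 = 0.72 + 0.48 + 0.6 + 0.8 + 1.12 + 1.08 + 1.1
 = 5.9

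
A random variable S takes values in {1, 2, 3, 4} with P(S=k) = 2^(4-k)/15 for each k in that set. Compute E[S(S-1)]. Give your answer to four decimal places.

2.1333

E[S(S-1)] = Σ s(s-1)·P(S=s)
 = 0·8/15 + 2·4/15 + 6·2/15 + 12·1/15
 = 0 + 8/15 + 4/5 + 4/5
 = 32/15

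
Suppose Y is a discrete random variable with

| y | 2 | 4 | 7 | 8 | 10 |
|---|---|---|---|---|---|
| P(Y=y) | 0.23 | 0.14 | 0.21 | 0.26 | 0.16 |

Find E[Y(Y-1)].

E[Y(Y-1)] = Σ y(y-1)·P(Y=y)
 = 2·0.23 + 12·0.14 + 42·0.21 + 56·0.26 + 90·0.16
 = 0.46 + 1.68 + 8.82 + 14.56 + 14.4
 = 39.92

39.92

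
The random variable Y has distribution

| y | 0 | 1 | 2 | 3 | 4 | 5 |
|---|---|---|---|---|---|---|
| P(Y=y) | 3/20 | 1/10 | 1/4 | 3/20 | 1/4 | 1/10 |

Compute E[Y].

2.55

E[Y] = Σ y·P(Y=y)
 = 0·3/20 + 1·1/10 + 2·1/4 + 3·3/20 + 4·1/4 + 5·1/10
 = 0 + 1/10 + 1/2 + 9/20 + 1 + 1/2
 = 51/20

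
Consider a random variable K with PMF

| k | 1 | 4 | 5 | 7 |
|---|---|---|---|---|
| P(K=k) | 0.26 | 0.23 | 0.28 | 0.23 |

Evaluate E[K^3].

E[K^3] = Σ k^3·P(K=k)
 = 1·0.26 + 64·0.23 + 125·0.28 + 343·0.23
 = 0.26 + 14.72 + 35 + 78.89
 = 128.87

128.87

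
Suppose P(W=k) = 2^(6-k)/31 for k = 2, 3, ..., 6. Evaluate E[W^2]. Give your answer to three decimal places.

9.226

E[W^2] = Σ w^2·P(W=w)
 = 4·16/31 + 9·8/31 + 16·4/31 + 25·2/31 + 36·1/31
 = 64/31 + 72/31 + 64/31 + 50/31 + 36/31
 = 286/31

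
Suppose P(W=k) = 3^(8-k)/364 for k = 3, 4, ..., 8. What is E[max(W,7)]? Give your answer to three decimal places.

E[max(W,7)] = Σ max(w,7)·P(W=w)
 = 7·243/364 + 7·81/364 + 7·27/364 + 7·9/364 + 7·3/364 + 8·1/364
 = 243/52 + 81/52 + 27/52 + 9/52 + 3/52 + 2/91
 = 2549/364

7.003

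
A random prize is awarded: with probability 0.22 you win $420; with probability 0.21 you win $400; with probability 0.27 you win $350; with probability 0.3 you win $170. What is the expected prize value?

321.9

E[payout] = 420·0.22 + 400·0.21 + 350·0.27 + 170·0.3
 = 92.4 + 84 + 94.5 + 51
 = 321.9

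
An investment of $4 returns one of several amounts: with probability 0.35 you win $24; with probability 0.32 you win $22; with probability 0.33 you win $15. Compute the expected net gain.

16.39

E[payout] = 24·0.35 + 22·0.32 + 15·0.33
 = 8.4 + 7.04 + 4.95
 = 20.39
Net = 20.39 - 4 = 16.39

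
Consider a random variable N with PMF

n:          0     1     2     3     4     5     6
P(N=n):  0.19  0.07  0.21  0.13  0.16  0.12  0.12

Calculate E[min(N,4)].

E[min(N,4)] = Σ min(n,4)·P(N=n)
 = 0·0.19 + 1·0.07 + 2·0.21 + 3·0.13 + 4·0.16 + 4·0.12 + 4·0.12
 = 0 + 0.07 + 0.42 + 0.39 + 0.64 + 0.48 + 0.48
 = 2.48

2.48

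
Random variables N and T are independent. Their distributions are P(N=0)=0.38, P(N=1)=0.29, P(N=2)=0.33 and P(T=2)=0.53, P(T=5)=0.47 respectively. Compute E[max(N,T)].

E[max(N,T)] = Σ_n Σ_t max(n,t) · P(N=n)P(T=t)
 = 2·0.2014 + 5·0.1786 + 2·0.1537 + 5·0.1363 + 2·0.1749 + 5·0.1551
 = 0.4028 + 0.893 + 0.3074 + 0.6815 + 0.3498 + 0.7755
 = 3.41

3.41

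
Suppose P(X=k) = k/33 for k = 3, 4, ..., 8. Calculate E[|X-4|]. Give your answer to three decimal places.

2.212

E[|X-4|] = Σ |x-4|·P(X=x)
 = 1·1/11 + 0·4/33 + 1·5/33 + 2·2/11 + 3·7/33 + 4·8/33
 = 1/11 + 0 + 5/33 + 4/11 + 7/11 + 32/33
 = 73/33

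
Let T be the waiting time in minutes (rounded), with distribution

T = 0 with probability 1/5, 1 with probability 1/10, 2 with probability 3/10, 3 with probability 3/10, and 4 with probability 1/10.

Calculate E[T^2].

5.6

E[T^2] = Σ t^2·P(T=t)
 = 0·1/5 + 1·1/10 + 4·3/10 + 9·3/10 + 16·1/10
 = 0 + 1/10 + 6/5 + 27/10 + 8/5
 = 28/5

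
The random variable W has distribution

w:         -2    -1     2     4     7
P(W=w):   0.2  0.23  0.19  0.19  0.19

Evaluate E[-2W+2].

-1.68

E[-2W+2] = Σ (-2w+2)·P(W=w)
 = 6·0.2 + 4·0.23 + (-2)·0.19 + (-6)·0.19 + (-12)·0.19
 = 1.2 + 0.92 + (-0.38) + (-1.14) + (-2.28)
 = -1.68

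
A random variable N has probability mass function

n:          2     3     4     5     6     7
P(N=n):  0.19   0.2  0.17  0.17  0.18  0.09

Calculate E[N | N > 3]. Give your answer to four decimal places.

P(N > 3) = 0.17 + 0.17 + 0.18 + 0.09 = 0.61.
E[N | N > 3] = [4·0.17 + 5·0.17 + 6·0.18 + 7·0.09] / 0.61
 = 3.24 / 0.61
 = 324/61

5.3115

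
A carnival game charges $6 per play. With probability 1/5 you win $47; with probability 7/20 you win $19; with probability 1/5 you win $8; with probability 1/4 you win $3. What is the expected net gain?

E[payout] = 47·1/5 + 19·7/20 + 8·1/5 + 3·1/4
 = 47/5 + 133/20 + 8/5 + 3/4
 = 92/5
Net = 92/5 - 6 = 62/5

12.4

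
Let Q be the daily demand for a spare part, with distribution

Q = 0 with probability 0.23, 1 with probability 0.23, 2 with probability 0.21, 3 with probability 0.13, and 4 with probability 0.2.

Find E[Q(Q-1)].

E[Q(Q-1)] = Σ q(q-1)·P(Q=q)
 = 0·0.23 + 0·0.23 + 2·0.21 + 6·0.13 + 12·0.2
 = 0 + 0 + 0.42 + 0.78 + 2.4
 = 3.6

3.6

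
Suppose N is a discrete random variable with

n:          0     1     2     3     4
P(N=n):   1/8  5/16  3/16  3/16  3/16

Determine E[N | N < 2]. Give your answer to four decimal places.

0.7143

P(N < 2) = 1/8 + 5/16 = 7/16.
E[N | N < 2] = [0·1/8 + 1·5/16] / (7/16)
 = 5/16 / (7/16)
 = 5/7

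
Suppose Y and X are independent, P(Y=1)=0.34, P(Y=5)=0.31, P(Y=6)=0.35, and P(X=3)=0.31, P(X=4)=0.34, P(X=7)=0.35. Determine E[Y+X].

E[Y+X] = Σ_y Σ_x (y+x) · P(Y=y)P(X=x)
 = 4·0.1054 + 5·0.1156 + 8·0.119 + 8·0.0961 + 9·0.1054 + 12·0.1085 + 9·0.1085 + 10·0.119 + 13·0.1225
 = 0.4216 + 0.578 + 0.952 + 0.7688 + 0.9486 + 1.302 + 0.9765 + 1.19 + 1.5925
 = 8.73

8.73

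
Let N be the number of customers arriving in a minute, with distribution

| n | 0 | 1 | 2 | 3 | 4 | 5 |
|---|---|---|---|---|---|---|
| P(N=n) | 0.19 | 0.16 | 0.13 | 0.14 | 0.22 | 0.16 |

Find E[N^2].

E[N^2] = Σ n^2·P(N=n)
 = 0·0.19 + 1·0.16 + 4·0.13 + 9·0.14 + 16·0.22 + 25·0.16
 = 0 + 0.16 + 0.52 + 1.26 + 3.52 + 4
 = 9.46

9.46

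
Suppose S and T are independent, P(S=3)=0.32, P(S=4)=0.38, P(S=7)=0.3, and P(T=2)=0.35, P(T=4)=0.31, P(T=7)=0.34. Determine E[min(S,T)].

E[min(S,T)] = Σ_s Σ_t min(s,t) · P(S=s)P(T=t)
 = 2·0.112 + 3·0.0992 + 3·0.1088 + 2·0.133 + 4·0.1178 + 4·0.1292 + 2·0.105 + 4·0.093 + 7·0.102
 = 0.224 + 0.2976 + 0.3264 + 0.266 + 0.4712 + 0.5168 + 0.21 + 0.372 + 0.714
 = 3.398

3.398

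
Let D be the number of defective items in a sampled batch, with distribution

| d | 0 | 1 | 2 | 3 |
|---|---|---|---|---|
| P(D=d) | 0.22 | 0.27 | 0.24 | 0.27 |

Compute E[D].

E[D] = Σ d·P(D=d)
 = 0·0.22 + 1·0.27 + 2·0.24 + 3·0.27
 = 0 + 0.27 + 0.48 + 0.81
 = 1.56

1.56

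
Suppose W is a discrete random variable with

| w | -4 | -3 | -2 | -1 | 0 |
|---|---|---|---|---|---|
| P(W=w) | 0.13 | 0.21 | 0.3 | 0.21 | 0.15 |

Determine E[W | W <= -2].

P(W <= -2) = 0.13 + 0.21 + 0.3 = 0.64.
E[W | W <= -2] = [(-4)·0.13 + (-3)·0.21 + (-2)·0.3] / 0.64
 = -1.75 / 0.64
 = -175/64

-2.734375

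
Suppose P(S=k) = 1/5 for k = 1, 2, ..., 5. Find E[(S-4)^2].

E[(S-4)^2] = Σ (s-4)^2·P(S=s)
 = 9·1/5 + 4·1/5 + 1·1/5 + 0·1/5 + 1·1/5
 = 9/5 + 4/5 + 1/5 + 0 + 1/5
 = 3

3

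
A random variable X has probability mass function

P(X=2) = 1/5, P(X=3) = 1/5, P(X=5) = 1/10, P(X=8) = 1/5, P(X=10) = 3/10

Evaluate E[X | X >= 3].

7.125

P(X >= 3) = 1/5 + 1/10 + 1/5 + 3/10 = 4/5.
E[X | X >= 3] = [3·1/5 + 5·1/10 + 8·1/5 + 10·3/10] / (4/5)
 = 57/10 / (4/5)
 = 57/8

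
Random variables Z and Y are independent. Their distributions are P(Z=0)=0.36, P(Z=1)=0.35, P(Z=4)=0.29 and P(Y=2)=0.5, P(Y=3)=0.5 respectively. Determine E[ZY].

E[ZY] = Σ_z Σ_y zy · P(Z=z)P(Y=y)
 = 0·0.18 + 0·0.18 + 2·0.175 + 3·0.175 + 8·0.145 + 12·0.145
 = 0 + 0 + 0.35 + 0.525 + 1.16 + 1.74
 = 3.775

3.775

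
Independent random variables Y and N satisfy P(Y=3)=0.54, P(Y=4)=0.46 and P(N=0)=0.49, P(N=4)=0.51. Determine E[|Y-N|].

E[|Y-N|] = Σ_y Σ_n |y-n| · P(Y=y)P(N=n)
 = 3·0.2646 + 1·0.2754 + 4·0.2254 + 0·0.2346
 = 0.7938 + 0.2754 + 0.9016 + 0
 = 1.9708

1.9708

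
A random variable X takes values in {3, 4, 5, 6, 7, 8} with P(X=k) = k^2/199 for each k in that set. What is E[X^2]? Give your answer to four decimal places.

43.9950

E[X^2] = Σ x^2·P(X=x)
 = 9·9/199 + 16·16/199 + 25·25/199 + 36·36/199 + 49·49/199 + 64·64/199
 = 81/199 + 256/199 + 625/199 + 1296/199 + 2401/199 + 4096/199
 = 8755/199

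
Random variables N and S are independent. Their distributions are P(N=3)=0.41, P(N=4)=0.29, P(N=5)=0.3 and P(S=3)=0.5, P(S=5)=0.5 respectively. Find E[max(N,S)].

E[max(N,S)] = Σ_n Σ_s max(n,s) · P(N=n)P(S=s)
 = 3·0.205 + 5·0.205 + 4·0.145 + 5·0.145 + 5·0.15 + 5·0.15
 = 0.615 + 1.025 + 0.58 + 0.725 + 0.75 + 0.75
 = 4.445

4.445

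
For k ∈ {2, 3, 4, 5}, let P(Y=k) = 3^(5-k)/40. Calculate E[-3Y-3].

-10.35

E[-3Y-3] = Σ (-3y-3)·P(Y=y)
 = (-9)·27/40 + (-12)·9/40 + (-15)·3/40 + (-18)·1/40
 = (-243/40) + (-27/10) + (-9/8) + (-9/20)
 = -207/20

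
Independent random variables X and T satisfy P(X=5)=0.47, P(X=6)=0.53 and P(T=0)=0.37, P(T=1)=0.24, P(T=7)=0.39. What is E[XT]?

E[XT] = Σ_x Σ_t xt · P(X=x)P(T=t)
 = 0·0.1739 + 5·0.1128 + 35·0.1833 + 0·0.1961 + 6·0.1272 + 42·0.2067
 = 0 + 0.564 + 6.4155 + 0 + 0.7632 + 8.6814
 = 16.4241

16.4241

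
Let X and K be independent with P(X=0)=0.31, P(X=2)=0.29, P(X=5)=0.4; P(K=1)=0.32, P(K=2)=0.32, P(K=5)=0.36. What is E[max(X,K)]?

E[max(X,K)] = Σ_x Σ_k max(x,k) · P(X=x)P(K=k)
 = 1·0.0992 + 2·0.0992 + 5·0.1116 + 2·0.0928 + 2·0.0928 + 5·0.1044 + 5·0.128 + 5·0.128 + 5·0.144
 = 0.0992 + 0.1984 + 0.558 + 0.1856 + 0.1856 + 0.522 + 0.64 + 0.64 + 0.72
 = 3.7488

3.7488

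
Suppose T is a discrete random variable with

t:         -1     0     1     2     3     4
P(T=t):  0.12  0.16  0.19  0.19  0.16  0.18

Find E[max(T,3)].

E[max(T,3)] = Σ max(t,3)·P(T=t)
 = 3·0.12 + 3·0.16 + 3·0.19 + 3·0.19 + 3·0.16 + 4·0.18
 = 0.36 + 0.48 + 0.57 + 0.57 + 0.48 + 0.72
 = 3.18

3.18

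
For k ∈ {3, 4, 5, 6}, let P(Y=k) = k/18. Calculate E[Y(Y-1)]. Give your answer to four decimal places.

19.2222

E[Y(Y-1)] = Σ y(y-1)·P(Y=y)
 = 6·1/6 + 12·2/9 + 20·5/18 + 30·1/3
 = 1 + 8/3 + 50/9 + 10
 = 173/9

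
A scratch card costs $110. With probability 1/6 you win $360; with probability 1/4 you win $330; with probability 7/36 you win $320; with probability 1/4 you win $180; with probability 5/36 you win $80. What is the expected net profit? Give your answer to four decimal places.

E[payout] = 360·1/6 + 330·1/4 + 320·7/36 + 180·1/4 + 80·5/36
 = 60 + 165/2 + 560/9 + 45 + 100/9
 = 1565/6
Net = 1565/6 - 110 = 905/6

150.8333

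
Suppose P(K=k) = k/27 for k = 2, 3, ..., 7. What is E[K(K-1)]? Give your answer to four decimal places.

E[K(K-1)] = Σ k(k-1)·P(K=k)
 = 2·2/27 + 6·1/9 + 12·4/27 + 20·5/27 + 30·2/9 + 42·7/27
 = 4/27 + 2/3 + 16/9 + 100/27 + 20/3 + 98/9
 = 644/27

23.8519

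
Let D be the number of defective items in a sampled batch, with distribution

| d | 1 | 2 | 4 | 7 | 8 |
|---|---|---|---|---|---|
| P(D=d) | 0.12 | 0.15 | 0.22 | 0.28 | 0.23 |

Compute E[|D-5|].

2.4

E[|D-5|] = Σ |d-5|·P(D=d)
 = 4·0.12 + 3·0.15 + 1·0.22 + 2·0.28 + 3·0.23
 = 0.48 + 0.45 + 0.22 + 0.56 + 0.69
 = 2.4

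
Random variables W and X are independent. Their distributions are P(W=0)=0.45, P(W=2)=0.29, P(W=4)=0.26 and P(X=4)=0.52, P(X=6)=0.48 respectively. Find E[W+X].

E[W+X] = Σ_w Σ_x (w+x) · P(W=w)P(X=x)
 = 4·0.234 + 6·0.216 + 6·0.1508 + 8·0.1392 + 8·0.1352 + 10·0.1248
 = 0.936 + 1.296 + 0.9048 + 1.1136 + 1.0816 + 1.248
 = 6.58

6.58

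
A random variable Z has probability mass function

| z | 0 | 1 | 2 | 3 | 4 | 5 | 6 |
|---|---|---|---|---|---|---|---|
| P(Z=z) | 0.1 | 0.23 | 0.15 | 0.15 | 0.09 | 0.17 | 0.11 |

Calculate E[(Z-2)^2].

4.43

E[(Z-2)^2] = Σ (z-2)^2·P(Z=z)
 = 4·0.1 + 1·0.23 + 0·0.15 + 1·0.15 + 4·0.09 + 9·0.17 + 16·0.11
 = 0.4 + 0.23 + 0 + 0.15 + 0.36 + 1.53 + 1.76
 = 4.43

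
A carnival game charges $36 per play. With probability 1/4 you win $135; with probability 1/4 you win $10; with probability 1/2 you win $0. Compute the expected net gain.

E[payout] = 135·1/4 + 10·1/4 + 0·1/2
 = 135/4 + 5/2 + 0
 = 145/4
Net = 145/4 - 36 = 1/4

0.25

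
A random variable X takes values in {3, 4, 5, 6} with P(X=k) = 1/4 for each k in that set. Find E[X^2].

E[X^2] = Σ x^2·P(X=x)
 = 9·1/4 + 16·1/4 + 25·1/4 + 36·1/4
 = 9/4 + 4 + 25/4 + 9
 = 43/2

21.5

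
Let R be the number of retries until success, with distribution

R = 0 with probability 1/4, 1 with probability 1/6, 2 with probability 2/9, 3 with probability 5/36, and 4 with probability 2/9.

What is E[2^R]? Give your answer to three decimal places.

E[2^R] = Σ 2^r·P(R=r)
 = 1·1/4 + 2·1/6 + 4·2/9 + 8·5/36 + 16·2/9
 = 1/4 + 1/3 + 8/9 + 10/9 + 32/9
 = 221/36

6.139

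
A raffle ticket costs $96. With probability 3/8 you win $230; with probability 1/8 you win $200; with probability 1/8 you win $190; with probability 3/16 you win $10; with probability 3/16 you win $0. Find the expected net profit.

E[payout] = 230·3/8 + 200·1/8 + 190·1/8 + 10·3/16 + 0·3/16
 = 345/4 + 25 + 95/4 + 15/8 + 0
 = 1095/8
Net = 1095/8 - 96 = 327/8

40.875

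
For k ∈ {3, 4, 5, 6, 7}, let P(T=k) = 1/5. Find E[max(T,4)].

5.2

E[max(T,4)] = Σ max(t,4)·P(T=t)
 = 4·1/5 + 4·1/5 + 5·1/5 + 6·1/5 + 7·1/5
 = 4/5 + 4/5 + 1 + 6/5 + 7/5
 = 26/5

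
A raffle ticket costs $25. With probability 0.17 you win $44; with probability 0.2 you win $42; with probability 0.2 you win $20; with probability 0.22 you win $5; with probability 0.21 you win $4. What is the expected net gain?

-3.18

E[payout] = 44·0.17 + 42·0.2 + 20·0.2 + 5·0.22 + 4·0.21
 = 7.48 + 8.4 + 4 + 1.1 + 0.84
 = 21.82
Net = 21.82 - 25 = -3.18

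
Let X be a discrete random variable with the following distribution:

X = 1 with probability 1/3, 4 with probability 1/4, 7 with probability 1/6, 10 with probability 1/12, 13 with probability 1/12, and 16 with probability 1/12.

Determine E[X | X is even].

P(X is even) = 1/4 + 1/12 + 1/12 = 5/12.
E[X | X is even] = [4·1/4 + 10·1/12 + 16·1/12] / (5/12)
 = 19/6 / (5/12)
 = 38/5

7.6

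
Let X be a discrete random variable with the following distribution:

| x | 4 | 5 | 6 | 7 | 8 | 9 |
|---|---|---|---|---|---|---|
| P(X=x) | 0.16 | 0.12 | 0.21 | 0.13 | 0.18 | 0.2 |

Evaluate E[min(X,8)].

E[min(X,8)] = Σ min(x,8)·P(X=x)
 = 4·0.16 + 5·0.12 + 6·0.21 + 7·0.13 + 8·0.18 + 8·0.2
 = 0.64 + 0.6 + 1.26 + 0.91 + 1.44 + 1.6
 = 6.45

6.45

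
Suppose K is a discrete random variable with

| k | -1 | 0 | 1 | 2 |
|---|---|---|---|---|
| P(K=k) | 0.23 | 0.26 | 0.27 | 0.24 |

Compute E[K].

0.52

E[K] = Σ k·P(K=k)
 = (-1)·0.23 + 0·0.26 + 1·0.27 + 2·0.24
 = (-0.23) + 0 + 0.27 + 0.48
 = 0.52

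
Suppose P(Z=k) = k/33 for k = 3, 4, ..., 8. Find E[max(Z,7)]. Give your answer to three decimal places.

E[max(Z,7)] = Σ max(z,7)·P(Z=z)
 = 7·1/11 + 7·4/33 + 7·5/33 + 7·2/11 + 7·7/33 + 8·8/33
 = 7/11 + 28/33 + 35/33 + 14/11 + 49/33 + 64/33
 = 239/33

7.242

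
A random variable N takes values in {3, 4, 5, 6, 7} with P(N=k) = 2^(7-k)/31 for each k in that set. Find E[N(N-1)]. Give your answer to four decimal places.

E[N(N-1)] = Σ n(n-1)·P(N=n)
 = 6·16/31 + 12·8/31 + 20·4/31 + 30·2/31 + 42·1/31
 = 96/31 + 96/31 + 80/31 + 60/31 + 42/31
 = 374/31

12.0645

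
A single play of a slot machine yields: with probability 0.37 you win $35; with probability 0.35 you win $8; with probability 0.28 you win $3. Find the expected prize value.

16.59

E[payout] = 35·0.37 + 8·0.35 + 3·0.28
 = 12.95 + 2.8 + 0.84
 = 16.59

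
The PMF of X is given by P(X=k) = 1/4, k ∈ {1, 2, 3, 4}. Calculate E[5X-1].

E[5X-1] = Σ (5x-1)·P(X=x)
 = 4·1/4 + 9·1/4 + 14·1/4 + 19·1/4
 = 1 + 9/4 + 7/2 + 19/4
 = 23/2

11.5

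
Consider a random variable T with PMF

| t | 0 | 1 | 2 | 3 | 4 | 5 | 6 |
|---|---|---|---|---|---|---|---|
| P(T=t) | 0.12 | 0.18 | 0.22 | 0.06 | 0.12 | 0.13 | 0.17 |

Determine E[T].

2.95

E[T] = Σ t·P(T=t)
 = 0·0.12 + 1·0.18 + 2·0.22 + 3·0.06 + 4·0.12 + 5·0.13 + 6·0.17
 = 0 + 0.18 + 0.44 + 0.18 + 0.48 + 0.65 + 1.02
 = 2.95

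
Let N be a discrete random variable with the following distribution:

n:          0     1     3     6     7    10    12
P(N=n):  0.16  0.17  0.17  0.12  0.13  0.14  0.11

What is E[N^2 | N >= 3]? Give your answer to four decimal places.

62.7761

P(N >= 3) = 0.17 + 0.12 + 0.13 + 0.14 + 0.11 = 0.67.
E[N^2 | N >= 3] = [9·0.17 + 36·0.12 + 49·0.13 + 100·0.14 + 144·0.11] / 0.67
 = 42.06 / 0.67
 = 4206/67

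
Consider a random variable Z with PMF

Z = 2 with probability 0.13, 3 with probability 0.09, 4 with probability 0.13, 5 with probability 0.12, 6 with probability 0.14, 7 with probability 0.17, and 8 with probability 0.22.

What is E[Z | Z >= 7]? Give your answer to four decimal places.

7.5641

P(Z >= 7) = 0.17 + 0.22 = 0.39.
E[Z | Z >= 7] = [7·0.17 + 8·0.22] / 0.39
 = 2.95 / 0.39
 = 295/39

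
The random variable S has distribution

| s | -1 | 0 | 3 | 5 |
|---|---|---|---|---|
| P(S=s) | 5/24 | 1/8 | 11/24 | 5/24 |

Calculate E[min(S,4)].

2

E[min(S,4)] = Σ min(s,4)·P(S=s)
 = (-1)·5/24 + 0·1/8 + 3·11/24 + 4·5/24
 = (-5/24) + 0 + 11/8 + 5/6
 = 2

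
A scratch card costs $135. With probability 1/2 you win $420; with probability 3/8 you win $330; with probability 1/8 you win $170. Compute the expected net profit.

E[payout] = 420·1/2 + 330·3/8 + 170·1/8
 = 210 + 495/4 + 85/4
 = 355
Net = 355 - 135 = 220

220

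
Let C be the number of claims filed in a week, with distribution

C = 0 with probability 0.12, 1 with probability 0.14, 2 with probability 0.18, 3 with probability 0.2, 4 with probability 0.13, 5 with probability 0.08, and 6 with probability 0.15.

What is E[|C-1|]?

E[|C-1|] = Σ |c-1|·P(C=c)
 = 1·0.12 + 0·0.14 + 1·0.18 + 2·0.2 + 3·0.13 + 4·0.08 + 5·0.15
 = 0.12 + 0 + 0.18 + 0.4 + 0.39 + 0.32 + 0.75
 = 2.16

2.16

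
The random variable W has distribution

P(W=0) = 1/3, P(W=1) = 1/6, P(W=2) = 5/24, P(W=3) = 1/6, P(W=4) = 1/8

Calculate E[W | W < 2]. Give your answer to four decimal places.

P(W < 2) = 1/3 + 1/6 = 1/2.
E[W | W < 2] = [0·1/3 + 1·1/6] / (1/2)
 = 1/6 / (1/2)
 = 1/3

0.3333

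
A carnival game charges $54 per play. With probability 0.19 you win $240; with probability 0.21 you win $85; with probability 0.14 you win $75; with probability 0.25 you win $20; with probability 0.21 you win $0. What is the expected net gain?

24.95

E[payout] = 240·0.19 + 85·0.21 + 75·0.14 + 20·0.25 + 0·0.21
 = 45.6 + 17.85 + 10.5 + 5 + 0
 = 78.95
Net = 78.95 - 54 = 24.95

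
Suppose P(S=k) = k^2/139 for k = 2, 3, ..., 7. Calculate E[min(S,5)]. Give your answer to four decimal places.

E[min(S,5)] = Σ min(s,5)·P(S=s)
 = 2·4/139 + 3·9/139 + 4·16/139 + 5·25/139 + 5·36/139 + 5·49/139
 = 8/139 + 27/139 + 64/139 + 125/139 + 180/139 + 245/139
 = 649/139

4.6691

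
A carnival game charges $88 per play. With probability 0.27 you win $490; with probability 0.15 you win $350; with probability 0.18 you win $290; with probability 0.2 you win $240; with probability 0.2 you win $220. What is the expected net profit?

E[payout] = 490·0.27 + 350·0.15 + 290·0.18 + 240·0.2 + 220·0.2
 = 132.3 + 52.5 + 52.2 + 48 + 44
 = 329
Net = 329 - 88 = 241

241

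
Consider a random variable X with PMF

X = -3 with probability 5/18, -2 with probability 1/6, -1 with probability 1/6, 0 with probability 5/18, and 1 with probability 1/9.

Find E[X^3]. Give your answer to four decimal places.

-8.8889

E[X^3] = Σ x^3·P(X=x)
 = (-27)·5/18 + (-8)·1/6 + (-1)·1/6 + 0·5/18 + 1·1/9
 = (-15/2) + (-4/3) + (-1/6) + 0 + 1/9
 = -80/9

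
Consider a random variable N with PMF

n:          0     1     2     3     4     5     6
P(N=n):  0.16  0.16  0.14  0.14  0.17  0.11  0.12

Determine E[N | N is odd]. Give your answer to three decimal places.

2.756

P(N is odd) = 0.16 + 0.14 + 0.11 = 0.41.
E[N | N is odd] = [1·0.16 + 3·0.14 + 5·0.11] / 0.41
 = 1.13 / 0.41
 = 113/41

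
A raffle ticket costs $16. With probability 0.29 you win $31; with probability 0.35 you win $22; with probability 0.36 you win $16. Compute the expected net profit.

E[payout] = 31·0.29 + 22·0.35 + 16·0.36
 = 8.99 + 7.7 + 5.76
 = 22.45
Net = 22.45 - 16 = 6.45

6.45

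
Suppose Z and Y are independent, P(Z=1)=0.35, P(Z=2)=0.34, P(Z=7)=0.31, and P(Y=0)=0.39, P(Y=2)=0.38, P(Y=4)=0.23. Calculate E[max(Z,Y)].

3.7309

E[max(Z,Y)] = Σ_z Σ_y max(z,y) · P(Z=z)P(Y=y)
 = 1·0.1365 + 2·0.133 + 4·0.0805 + 2·0.1326 + 2·0.1292 + 4·0.0782 + 7·0.1209 + 7·0.1178 + 7·0.0713
 = 0.1365 + 0.266 + 0.322 + 0.2652 + 0.2584 + 0.3128 + 0.8463 + 0.8246 + 0.4991
 = 3.7309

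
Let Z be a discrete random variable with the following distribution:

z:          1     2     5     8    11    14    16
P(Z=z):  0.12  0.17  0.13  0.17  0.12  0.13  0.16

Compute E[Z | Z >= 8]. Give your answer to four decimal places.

12.1724

P(Z >= 8) = 0.17 + 0.12 + 0.13 + 0.16 = 0.58.
E[Z | Z >= 8] = [8·0.17 + 11·0.12 + 14·0.13 + 16·0.16] / 0.58
 = 7.06 / 0.58
 = 353/29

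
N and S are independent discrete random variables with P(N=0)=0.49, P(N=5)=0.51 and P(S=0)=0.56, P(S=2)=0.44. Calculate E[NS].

E[NS] = Σ_n Σ_s ns · P(N=n)P(S=s)
 = 0·0.2744 + 0·0.2156 + 0·0.2856 + 10·0.2244
 = 0 + 0 + 0 + 2.244
 = 2.244

2.244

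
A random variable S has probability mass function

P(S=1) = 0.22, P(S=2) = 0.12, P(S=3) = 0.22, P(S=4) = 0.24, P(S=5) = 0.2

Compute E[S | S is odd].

2.9375

P(S is odd) = 0.22 + 0.22 + 0.2 = 0.64.
E[S | S is odd] = [1·0.22 + 3·0.22 + 5·0.2] / 0.64
 = 1.88 / 0.64
 = 47/16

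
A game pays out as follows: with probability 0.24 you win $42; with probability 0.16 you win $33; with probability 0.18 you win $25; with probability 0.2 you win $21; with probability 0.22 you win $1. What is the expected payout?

E[payout] = 42·0.24 + 33·0.16 + 25·0.18 + 21·0.2 + 1·0.22
 = 10.08 + 5.28 + 4.5 + 4.2 + 0.22
 = 24.28

24.28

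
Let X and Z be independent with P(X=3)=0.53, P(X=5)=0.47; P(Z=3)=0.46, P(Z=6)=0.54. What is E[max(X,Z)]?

E[max(X,Z)] = Σ_x Σ_z max(x,z) · P(X=x)P(Z=z)
 = 3·0.2438 + 6·0.2862 + 5·0.2162 + 6·0.2538
 = 0.7314 + 1.7172 + 1.081 + 1.5228
 = 5.0524

5.0524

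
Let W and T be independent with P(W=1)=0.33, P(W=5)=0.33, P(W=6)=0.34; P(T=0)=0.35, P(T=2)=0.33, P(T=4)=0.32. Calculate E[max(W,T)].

E[max(W,T)] = Σ_w Σ_t max(w,t) · P(W=w)P(T=t)
 = 1·0.1155 + 2·0.1089 + 4·0.1056 + 5·0.1155 + 5·0.1089 + 5·0.1056 + 6·0.119 + 6·0.1122 + 6·0.1088
 = 0.1155 + 0.2178 + 0.4224 + 0.5775 + 0.5445 + 0.528 + 0.714 + 0.6732 + 0.6528
 = 4.4457

4.4457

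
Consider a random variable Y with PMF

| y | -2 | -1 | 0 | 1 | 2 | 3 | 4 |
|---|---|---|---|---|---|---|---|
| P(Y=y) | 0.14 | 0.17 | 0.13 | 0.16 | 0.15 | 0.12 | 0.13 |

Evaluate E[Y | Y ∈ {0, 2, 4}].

2

P(Y ∈ {0, 2, 4}) = 0.13 + 0.15 + 0.13 = 0.41.
E[Y | Y ∈ {0, 2, 4}] = [0·0.13 + 2·0.15 + 4·0.13] / 0.41
 = 0.82 / 0.41
 = 2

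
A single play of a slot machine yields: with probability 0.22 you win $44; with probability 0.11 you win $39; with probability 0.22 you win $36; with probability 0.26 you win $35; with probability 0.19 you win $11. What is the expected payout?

E[payout] = 44·0.22 + 39·0.11 + 36·0.22 + 35·0.26 + 11·0.19
 = 9.68 + 4.29 + 7.92 + 9.1 + 2.09
 = 33.08

33.08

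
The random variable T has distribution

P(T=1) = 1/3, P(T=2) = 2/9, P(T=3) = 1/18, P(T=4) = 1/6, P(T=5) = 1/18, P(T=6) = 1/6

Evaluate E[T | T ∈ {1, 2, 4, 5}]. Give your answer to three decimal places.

2.214

P(T ∈ {1, 2, 4, 5}) = 1/3 + 2/9 + 1/6 + 1/18 = 7/9.
E[T | T ∈ {1, 2, 4, 5}] = [1·1/3 + 2·2/9 + 4·1/6 + 5·1/18] / (7/9)
 = 31/18 / (7/9)
 = 31/14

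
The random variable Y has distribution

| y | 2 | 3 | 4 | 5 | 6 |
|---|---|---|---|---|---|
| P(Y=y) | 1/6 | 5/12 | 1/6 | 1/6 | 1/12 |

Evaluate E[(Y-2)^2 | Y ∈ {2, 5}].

P(Y ∈ {2, 5}) = 1/6 + 1/6 = 1/3.
E[(Y-2)^2 | Y ∈ {2, 5}] = [0·1/6 + 9·1/6] / (1/3)
 = 3/2 / (1/3)
 = 9/2

4.5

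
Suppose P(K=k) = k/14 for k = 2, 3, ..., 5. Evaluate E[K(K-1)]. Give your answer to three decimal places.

E[K(K-1)] = Σ k(k-1)·P(K=k)
 = 2·1/7 + 6·3/14 + 12·2/7 + 20·5/14
 = 2/7 + 9/7 + 24/7 + 50/7
 = 85/7

12.143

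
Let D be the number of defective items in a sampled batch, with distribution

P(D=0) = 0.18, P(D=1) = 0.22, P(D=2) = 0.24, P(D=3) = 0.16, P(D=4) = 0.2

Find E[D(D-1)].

E[D(D-1)] = Σ d(d-1)·P(D=d)
 = 0·0.18 + 0·0.22 + 2·0.24 + 6·0.16 + 12·0.2
 = 0 + 0 + 0.48 + 0.96 + 2.4
 = 3.84

3.84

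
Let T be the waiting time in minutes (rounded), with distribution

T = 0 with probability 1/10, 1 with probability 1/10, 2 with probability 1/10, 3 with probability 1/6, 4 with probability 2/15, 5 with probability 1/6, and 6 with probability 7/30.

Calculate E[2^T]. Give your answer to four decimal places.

E[2^T] = Σ 2^t·P(T=t)
 = 1·1/10 + 2·1/10 + 4·1/10 + 8·1/6 + 16·2/15 + 32·1/6 + 64·7/30
 = 1/10 + 1/5 + 2/5 + 4/3 + 32/15 + 16/3 + 224/15
 = 733/30

24.4333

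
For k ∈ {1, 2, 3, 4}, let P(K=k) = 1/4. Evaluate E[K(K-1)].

5

E[K(K-1)] = Σ k(k-1)·P(K=k)
 = 0·1/4 + 2·1/4 + 6·1/4 + 12·1/4
 = 0 + 1/2 + 3/2 + 3
 = 5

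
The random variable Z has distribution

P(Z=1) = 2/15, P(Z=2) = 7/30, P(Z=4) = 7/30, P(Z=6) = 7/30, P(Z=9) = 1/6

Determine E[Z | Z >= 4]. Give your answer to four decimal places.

6.0526

P(Z >= 4) = 7/30 + 7/30 + 1/6 = 19/30.
E[Z | Z >= 4] = [4·7/30 + 6·7/30 + 9·1/6] / (19/30)
 = 23/6 / (19/30)
 = 115/19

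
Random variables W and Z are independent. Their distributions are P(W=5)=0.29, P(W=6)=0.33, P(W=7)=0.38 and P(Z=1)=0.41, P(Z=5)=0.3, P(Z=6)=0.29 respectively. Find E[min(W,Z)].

E[min(W,Z)] = Σ_w Σ_z min(w,z) · P(W=w)P(Z=z)
 = 1·0.1189 + 5·0.087 + 5·0.0841 + 1·0.1353 + 5·0.099 + 6·0.0957 + 1·0.1558 + 5·0.114 + 6·0.1102
 = 0.1189 + 0.435 + 0.4205 + 0.1353 + 0.495 + 0.5742 + 0.1558 + 0.57 + 0.6612
 = 3.5659

3.5659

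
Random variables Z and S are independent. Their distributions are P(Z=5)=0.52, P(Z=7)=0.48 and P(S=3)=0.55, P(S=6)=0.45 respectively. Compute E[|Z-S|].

E[|Z-S|] = Σ_z Σ_s |z-s| · P(Z=z)P(S=s)
 = 2·0.286 + 1·0.234 + 4·0.264 + 1·0.216
 = 0.572 + 0.234 + 1.056 + 0.216
 = 2.078

2.078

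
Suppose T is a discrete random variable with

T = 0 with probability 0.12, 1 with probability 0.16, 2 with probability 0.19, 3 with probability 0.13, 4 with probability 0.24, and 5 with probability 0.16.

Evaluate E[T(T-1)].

7.24

E[T(T-1)] = Σ t(t-1)·P(T=t)
 = 0·0.12 + 0·0.16 + 2·0.19 + 6·0.13 + 12·0.24 + 20·0.16
 = 0 + 0 + 0.38 + 0.78 + 2.88 + 3.2
 = 7.24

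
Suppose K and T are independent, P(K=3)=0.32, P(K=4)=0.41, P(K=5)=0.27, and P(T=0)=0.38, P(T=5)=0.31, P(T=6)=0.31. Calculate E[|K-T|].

2.462

E[|K-T|] = Σ_k Σ_t |k-t| · P(K=k)P(T=t)
 = 3·0.1216 + 2·0.0992 + 3·0.0992 + 4·0.1558 + 1·0.1271 + 2·0.1271 + 5·0.1026 + 0·0.0837 + 1·0.0837
 = 0.3648 + 0.1984 + 0.2976 + 0.6232 + 0.1271 + 0.2542 + 0.513 + 0 + 0.0837
 = 2.462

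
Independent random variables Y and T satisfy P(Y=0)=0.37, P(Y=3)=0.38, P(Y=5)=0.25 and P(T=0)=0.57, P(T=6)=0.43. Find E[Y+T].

E[Y+T] = Σ_y Σ_t (y+t) · P(Y=y)P(T=t)
 = 0·0.2109 + 6·0.1591 + 3·0.2166 + 9·0.1634 + 5·0.1425 + 11·0.1075
 = 0 + 0.9546 + 0.6498 + 1.4706 + 0.7125 + 1.1825
 = 4.97

4.97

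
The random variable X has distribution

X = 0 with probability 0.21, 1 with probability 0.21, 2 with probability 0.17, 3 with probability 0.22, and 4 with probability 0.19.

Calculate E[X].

E[X] = Σ x·P(X=x)
 = 0·0.21 + 1·0.21 + 2·0.17 + 3·0.22 + 4·0.19
 = 0 + 0.21 + 0.34 + 0.66 + 0.76
 = 1.97

1.97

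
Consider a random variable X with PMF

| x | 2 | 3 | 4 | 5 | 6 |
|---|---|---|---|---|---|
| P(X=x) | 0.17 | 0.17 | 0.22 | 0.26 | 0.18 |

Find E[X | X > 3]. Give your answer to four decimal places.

P(X > 3) = 0.22 + 0.26 + 0.18 = 0.66.
E[X | X > 3] = [4·0.22 + 5·0.26 + 6·0.18] / 0.66
 = 3.26 / 0.66
 = 163/33

4.9394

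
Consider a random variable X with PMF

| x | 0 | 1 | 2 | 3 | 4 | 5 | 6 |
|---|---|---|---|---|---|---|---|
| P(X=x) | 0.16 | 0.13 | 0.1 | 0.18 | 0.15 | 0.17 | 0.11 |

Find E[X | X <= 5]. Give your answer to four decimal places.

2.6067

P(X <= 5) = 0.16 + 0.13 + 0.1 + 0.18 + 0.15 + 0.17 = 0.89.
E[X | X <= 5] = [0·0.16 + 1·0.13 + 2·0.1 + 3·0.18 + 4·0.15 + 5·0.17] / 0.89
 = 2.32 / 0.89
 = 232/89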